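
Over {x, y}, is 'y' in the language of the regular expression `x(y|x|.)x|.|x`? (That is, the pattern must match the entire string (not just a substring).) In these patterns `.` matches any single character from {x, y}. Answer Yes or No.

Yes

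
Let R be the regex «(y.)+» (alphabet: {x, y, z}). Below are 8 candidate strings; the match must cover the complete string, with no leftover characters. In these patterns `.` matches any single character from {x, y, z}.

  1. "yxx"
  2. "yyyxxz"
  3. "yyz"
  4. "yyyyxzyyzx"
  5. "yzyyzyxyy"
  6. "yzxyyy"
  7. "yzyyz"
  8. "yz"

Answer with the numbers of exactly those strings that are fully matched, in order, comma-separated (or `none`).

8

1 → no match
2 → no match
3 → no match
4 → no match
5 → no match
6 → no match
7 → no match
8 → match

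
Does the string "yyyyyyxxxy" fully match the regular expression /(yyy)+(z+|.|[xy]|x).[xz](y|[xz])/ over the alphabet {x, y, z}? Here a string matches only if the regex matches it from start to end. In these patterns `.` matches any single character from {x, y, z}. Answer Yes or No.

Yes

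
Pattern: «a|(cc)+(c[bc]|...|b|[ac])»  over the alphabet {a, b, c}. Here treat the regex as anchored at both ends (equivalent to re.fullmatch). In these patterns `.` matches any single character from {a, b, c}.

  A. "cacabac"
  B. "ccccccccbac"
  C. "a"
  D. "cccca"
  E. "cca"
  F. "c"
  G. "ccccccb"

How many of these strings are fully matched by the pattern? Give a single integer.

5

A. "cacabac" → no match
B. "ccccccccbac" → match
C. "a" → match
D. "cccca" → match
E. "cca" → match
F. "c" → no match
G. "ccccccb" → match
Total matched: 5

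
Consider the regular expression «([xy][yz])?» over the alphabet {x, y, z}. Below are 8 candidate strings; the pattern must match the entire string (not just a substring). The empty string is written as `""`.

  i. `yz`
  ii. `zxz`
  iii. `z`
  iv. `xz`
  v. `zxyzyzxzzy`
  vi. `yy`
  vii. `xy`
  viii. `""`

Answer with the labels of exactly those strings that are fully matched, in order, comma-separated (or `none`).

i → match
ii → no match
iii → no match
iv → match
v → no match
vi → match
vii → match
viii → match

i, iv, vi, vii, viii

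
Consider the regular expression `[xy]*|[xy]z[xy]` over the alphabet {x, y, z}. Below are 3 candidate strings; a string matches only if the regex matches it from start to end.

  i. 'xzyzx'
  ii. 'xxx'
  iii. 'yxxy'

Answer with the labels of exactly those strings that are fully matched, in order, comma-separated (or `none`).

i → no match
ii → match
iii → match

ii, iii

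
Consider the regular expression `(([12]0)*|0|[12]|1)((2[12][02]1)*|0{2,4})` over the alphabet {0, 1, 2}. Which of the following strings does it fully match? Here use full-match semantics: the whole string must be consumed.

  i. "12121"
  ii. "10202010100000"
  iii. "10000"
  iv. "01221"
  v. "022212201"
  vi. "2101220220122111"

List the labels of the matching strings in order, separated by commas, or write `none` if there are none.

i, ii, iii, v

i → match
ii → match
iii → match
iv → no match
v → match
vi → no match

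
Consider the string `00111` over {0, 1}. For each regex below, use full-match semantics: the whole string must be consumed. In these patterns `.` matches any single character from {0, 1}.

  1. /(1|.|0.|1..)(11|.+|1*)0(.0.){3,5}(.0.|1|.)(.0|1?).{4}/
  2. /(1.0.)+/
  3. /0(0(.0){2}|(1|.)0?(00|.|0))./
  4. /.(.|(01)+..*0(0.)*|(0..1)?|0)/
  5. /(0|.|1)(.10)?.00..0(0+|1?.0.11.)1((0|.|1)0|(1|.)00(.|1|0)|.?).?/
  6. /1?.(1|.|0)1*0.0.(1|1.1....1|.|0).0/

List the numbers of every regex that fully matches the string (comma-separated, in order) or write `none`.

1 → no match
2 → no match — must start with `1`
3 → no match
4 → match
5 → no match
6 → no match — must end with `0`

4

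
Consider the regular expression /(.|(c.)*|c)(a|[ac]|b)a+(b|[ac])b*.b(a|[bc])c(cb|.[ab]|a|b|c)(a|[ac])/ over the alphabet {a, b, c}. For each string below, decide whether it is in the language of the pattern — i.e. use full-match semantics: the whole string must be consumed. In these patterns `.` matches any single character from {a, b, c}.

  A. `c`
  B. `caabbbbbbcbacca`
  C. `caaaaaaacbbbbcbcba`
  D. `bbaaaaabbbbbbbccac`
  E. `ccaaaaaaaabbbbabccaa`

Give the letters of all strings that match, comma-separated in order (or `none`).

B, D, E

A → no match
B → match
C → no match
D → match
E → match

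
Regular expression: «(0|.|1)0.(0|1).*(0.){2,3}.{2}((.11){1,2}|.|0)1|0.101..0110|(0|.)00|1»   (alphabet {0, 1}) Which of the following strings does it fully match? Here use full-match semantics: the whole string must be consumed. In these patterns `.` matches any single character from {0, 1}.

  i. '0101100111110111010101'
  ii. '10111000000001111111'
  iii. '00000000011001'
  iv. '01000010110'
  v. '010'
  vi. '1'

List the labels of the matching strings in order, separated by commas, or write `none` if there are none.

i → no match
ii → match
iii → match
iv → no match
v → no match
vi → match

ii, iii, vi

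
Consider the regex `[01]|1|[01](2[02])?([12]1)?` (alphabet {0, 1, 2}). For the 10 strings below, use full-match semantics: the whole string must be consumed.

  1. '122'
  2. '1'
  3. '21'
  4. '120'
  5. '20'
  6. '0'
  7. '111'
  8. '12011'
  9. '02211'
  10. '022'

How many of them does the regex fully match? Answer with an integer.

8

1 → match
2 → match
3 → no match
4 → match
5 → no match
6 → match
7 → match
8 → match
9 → match
10 → match
Total matched: 8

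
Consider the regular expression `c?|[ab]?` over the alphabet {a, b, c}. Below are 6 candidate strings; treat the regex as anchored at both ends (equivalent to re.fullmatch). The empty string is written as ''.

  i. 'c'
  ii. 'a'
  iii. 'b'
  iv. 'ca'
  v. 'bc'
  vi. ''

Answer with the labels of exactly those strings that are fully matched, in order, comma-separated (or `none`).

i, ii, iii, vi

i. 'c' → match
ii. 'a' → match
iii. 'b' → match
iv. 'ca' → no match
v. 'bc' → no match
vi. '' → match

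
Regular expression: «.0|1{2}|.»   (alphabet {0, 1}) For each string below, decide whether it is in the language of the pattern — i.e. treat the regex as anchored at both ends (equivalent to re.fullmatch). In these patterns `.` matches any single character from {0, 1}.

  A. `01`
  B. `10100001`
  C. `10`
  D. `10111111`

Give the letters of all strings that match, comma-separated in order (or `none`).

C

A → no match
B → no match
C → match
D → no match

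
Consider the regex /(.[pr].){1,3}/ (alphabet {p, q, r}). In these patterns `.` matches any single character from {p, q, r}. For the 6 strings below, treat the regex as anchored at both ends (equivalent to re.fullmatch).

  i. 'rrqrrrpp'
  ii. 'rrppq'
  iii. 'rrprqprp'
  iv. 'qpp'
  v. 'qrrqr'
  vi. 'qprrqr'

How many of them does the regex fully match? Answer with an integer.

1

i → no match
ii → no match
iii → no match
iv → match
v → no match
vi → no match
Total matched: 1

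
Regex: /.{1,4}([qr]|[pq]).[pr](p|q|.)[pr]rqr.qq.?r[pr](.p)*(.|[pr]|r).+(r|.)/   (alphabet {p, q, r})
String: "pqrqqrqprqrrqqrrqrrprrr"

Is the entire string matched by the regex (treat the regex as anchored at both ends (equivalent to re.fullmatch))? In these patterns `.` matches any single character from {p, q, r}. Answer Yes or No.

Yes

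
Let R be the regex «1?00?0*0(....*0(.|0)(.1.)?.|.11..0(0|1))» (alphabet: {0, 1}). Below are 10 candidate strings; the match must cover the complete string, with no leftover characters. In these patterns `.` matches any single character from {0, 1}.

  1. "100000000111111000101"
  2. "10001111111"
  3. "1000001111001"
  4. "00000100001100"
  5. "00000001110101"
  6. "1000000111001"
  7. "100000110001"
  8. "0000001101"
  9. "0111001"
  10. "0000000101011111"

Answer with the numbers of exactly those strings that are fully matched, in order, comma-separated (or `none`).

1, 3, 4, 5, 6, 7, 10

1 → match
2 → no match
3 → match
4 → match
5 → match
6 → match
7 → match
8 → no match
9 → no match
10 → match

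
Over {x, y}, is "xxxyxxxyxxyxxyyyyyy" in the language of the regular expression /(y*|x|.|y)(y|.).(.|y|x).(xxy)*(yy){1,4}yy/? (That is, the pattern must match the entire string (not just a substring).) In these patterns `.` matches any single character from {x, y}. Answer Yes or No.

No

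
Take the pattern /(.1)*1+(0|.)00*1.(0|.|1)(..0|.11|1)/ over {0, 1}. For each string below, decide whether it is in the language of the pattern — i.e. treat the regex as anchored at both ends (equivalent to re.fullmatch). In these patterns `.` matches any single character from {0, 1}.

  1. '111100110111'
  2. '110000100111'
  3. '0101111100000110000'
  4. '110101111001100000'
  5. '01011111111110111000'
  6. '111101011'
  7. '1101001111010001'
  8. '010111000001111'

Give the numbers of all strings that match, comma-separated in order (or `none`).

1. '111100110111' → match
2. '110000100111' → match
3 → match
4 → no match
5 → match
6. '111101011' → match
7 → no match
8 → match

1, 2, 3, 5, 6, 8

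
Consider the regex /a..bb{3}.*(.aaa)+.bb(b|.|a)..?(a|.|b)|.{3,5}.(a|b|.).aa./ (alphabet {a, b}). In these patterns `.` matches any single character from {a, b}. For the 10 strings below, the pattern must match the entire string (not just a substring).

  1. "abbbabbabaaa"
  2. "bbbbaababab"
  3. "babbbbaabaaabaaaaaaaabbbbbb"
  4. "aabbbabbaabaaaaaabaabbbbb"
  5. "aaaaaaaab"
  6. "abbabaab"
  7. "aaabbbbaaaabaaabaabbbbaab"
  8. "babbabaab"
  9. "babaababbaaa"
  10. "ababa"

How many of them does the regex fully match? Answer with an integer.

1 → no match
2 → no match
3 → no match
4 → no match
5 → match
6 → no match
7 → no match
8 → match
9 → no match
10 → no match
Total matched: 2

2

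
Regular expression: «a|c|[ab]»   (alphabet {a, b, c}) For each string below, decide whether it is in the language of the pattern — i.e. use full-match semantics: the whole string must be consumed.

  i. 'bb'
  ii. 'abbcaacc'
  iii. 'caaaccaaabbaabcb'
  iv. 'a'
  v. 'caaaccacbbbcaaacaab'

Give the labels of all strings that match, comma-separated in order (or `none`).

iv

i → no match
ii → no match
iii → no match
iv → match
v → no match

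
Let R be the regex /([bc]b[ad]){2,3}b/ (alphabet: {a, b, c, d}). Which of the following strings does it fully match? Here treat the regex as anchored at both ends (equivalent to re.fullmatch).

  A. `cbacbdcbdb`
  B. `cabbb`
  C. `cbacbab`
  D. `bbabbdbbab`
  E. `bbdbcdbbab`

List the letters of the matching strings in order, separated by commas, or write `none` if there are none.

A → match
B → no match
C → match
D → match
E → no match

A, C, D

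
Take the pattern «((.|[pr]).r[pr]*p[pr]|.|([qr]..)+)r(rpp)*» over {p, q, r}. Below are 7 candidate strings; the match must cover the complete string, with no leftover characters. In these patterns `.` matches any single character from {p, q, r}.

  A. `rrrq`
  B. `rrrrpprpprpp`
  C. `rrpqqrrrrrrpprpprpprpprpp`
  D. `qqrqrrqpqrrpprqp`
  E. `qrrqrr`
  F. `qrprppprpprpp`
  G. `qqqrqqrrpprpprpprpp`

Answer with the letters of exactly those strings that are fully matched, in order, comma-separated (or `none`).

C, G

A → no match
B → no match
C → match
D → no match
E → no match
F → no match
G → match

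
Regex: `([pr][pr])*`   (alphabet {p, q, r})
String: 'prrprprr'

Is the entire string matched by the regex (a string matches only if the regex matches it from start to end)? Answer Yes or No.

Yes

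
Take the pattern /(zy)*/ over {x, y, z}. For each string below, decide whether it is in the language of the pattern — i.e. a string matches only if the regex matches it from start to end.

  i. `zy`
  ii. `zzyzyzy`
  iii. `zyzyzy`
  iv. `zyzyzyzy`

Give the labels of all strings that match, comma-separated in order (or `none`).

i → match
ii → no match
iii → match
iv → match

i, iii, iv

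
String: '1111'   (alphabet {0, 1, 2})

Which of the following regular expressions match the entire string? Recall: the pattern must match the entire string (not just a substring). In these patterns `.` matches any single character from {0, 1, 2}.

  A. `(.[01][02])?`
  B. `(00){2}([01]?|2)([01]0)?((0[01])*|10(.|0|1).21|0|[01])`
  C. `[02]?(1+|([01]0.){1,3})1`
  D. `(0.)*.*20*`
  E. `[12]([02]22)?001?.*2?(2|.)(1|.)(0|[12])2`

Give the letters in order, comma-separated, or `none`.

A → no match
B → no match — must start with '00'
C → match
D → no match
E → no match — must end with '2'

C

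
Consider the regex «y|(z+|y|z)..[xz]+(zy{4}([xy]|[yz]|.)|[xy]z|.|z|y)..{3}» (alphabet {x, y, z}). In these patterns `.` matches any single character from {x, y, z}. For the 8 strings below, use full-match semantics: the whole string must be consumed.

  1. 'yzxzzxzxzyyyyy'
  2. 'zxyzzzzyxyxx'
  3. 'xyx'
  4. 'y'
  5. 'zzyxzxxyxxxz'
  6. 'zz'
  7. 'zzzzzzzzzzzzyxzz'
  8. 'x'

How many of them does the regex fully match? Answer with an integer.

5

1 → match
2 → match
3 → no match
4 → match
5 → match
6 → no match
7 → match
8 → no match
Total matched: 5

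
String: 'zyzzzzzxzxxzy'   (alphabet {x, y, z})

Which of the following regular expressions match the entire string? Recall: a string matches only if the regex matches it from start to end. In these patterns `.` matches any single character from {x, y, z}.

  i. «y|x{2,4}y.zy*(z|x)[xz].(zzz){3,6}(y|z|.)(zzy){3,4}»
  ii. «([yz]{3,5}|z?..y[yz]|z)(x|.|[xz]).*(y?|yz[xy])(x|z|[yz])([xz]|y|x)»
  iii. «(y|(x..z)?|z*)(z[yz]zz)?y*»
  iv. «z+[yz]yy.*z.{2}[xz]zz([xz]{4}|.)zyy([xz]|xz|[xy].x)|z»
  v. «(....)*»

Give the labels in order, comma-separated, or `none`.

ii

i → no match
ii → match
iii → no match
iv → no match
v → no match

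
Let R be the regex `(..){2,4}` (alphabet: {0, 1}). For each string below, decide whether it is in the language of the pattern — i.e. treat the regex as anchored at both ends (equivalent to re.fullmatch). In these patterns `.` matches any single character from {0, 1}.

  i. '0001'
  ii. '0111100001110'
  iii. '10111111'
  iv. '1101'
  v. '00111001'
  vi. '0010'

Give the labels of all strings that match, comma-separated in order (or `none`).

i, iii, iv, v, vi

i → match
ii → no match
iii → match
iv → match
v → match
vi → match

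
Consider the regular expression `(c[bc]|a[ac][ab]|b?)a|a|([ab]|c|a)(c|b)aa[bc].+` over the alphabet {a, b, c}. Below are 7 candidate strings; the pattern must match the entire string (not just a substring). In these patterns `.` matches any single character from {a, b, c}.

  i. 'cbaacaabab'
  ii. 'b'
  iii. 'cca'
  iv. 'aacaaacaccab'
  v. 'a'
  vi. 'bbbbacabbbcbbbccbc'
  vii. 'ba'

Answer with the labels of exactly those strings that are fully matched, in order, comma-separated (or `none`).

i, iii, v, vii

i → match
ii → no match
iii → match
iv → no match
v → match
vi → no match
vii → match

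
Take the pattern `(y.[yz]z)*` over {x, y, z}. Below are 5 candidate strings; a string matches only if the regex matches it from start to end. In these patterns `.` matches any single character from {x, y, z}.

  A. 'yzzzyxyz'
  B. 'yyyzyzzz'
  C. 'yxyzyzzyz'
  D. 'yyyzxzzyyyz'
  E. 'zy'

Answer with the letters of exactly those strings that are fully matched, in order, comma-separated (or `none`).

A → match
B → match
C → no match
D → no match
E → no match

A, B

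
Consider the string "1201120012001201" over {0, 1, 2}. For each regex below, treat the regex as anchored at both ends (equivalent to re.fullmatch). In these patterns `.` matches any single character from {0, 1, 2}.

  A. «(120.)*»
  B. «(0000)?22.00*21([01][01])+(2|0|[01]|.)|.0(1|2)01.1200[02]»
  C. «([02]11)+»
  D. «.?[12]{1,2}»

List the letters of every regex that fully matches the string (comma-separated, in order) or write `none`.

A → match
B → no match
C → no match — must end with "11"
D → no match

A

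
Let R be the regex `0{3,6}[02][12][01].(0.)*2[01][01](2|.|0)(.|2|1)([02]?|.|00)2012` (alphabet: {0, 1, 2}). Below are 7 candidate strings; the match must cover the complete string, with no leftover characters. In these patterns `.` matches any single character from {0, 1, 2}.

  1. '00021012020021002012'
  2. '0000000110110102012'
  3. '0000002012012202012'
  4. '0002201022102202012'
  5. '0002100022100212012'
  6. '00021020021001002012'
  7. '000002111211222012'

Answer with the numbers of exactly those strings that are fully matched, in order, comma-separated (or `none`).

1 → no match
2 → no match
3 → match
4 → match
5 → match
6 → match
7 → match

3, 4, 5, 6, 7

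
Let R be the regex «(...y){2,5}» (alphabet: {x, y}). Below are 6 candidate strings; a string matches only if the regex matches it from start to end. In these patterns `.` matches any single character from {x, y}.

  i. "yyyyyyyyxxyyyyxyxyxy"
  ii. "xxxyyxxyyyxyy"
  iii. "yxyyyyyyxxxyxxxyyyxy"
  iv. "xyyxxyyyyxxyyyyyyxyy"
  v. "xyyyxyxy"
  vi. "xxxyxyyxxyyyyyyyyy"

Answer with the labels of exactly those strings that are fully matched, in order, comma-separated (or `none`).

i, iii, v

i → match
ii → no match
iii → match
iv → no match
v → match
vi → no match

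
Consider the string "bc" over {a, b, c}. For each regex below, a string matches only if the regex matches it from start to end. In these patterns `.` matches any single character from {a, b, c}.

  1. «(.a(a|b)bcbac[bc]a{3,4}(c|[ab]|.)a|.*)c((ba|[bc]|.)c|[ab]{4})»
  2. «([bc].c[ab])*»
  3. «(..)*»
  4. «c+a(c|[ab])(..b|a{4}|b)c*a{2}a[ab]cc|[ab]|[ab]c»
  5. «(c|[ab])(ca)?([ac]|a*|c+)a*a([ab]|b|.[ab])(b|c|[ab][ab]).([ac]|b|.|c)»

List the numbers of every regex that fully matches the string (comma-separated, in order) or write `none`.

3, 4

1 → no match
2 → no match
3 → match
4 → match
5 → no match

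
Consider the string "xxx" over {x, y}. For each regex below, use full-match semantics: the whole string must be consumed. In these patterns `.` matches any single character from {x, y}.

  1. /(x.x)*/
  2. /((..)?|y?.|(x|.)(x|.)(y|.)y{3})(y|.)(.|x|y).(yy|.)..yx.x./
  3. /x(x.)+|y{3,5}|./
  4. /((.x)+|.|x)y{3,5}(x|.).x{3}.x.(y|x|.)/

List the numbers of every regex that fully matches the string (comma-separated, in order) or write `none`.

1, 3

1 → match
2 → no match
3 → match
4 → no match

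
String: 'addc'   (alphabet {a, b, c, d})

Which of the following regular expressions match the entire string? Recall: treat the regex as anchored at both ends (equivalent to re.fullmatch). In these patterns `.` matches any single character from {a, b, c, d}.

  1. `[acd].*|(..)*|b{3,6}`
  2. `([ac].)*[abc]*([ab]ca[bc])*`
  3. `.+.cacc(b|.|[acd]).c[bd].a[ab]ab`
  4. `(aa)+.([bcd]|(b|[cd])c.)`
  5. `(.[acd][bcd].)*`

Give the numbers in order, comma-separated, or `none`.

1 → match
2 → no match
3 → no match — must end with 'ab'
4 → no match — must start with 'aa'
5 → match

1, 5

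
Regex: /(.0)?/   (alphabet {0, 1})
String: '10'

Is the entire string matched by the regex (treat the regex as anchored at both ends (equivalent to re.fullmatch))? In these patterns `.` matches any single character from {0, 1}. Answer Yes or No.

Yes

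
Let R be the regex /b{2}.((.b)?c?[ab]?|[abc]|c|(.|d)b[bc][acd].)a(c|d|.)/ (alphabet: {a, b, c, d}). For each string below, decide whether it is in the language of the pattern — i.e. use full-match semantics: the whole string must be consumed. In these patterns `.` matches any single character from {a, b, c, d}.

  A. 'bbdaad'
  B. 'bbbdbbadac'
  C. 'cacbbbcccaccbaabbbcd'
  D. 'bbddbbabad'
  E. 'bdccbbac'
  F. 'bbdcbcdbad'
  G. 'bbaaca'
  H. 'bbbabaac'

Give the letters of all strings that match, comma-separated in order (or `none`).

A, B, D, F, H

A → match
B → match
C → no match — must start with 'b'
D → match
E → no match
F → match
G → no match
H → match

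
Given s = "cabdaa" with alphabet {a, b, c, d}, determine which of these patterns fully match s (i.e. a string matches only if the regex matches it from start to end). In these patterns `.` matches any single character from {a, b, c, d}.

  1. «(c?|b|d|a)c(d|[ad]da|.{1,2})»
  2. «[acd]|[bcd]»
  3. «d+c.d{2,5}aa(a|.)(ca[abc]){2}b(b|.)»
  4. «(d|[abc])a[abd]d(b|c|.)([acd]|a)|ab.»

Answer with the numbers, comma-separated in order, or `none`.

4

1 → no match
2 → no match
3 → no match — must start with "d"
4 → match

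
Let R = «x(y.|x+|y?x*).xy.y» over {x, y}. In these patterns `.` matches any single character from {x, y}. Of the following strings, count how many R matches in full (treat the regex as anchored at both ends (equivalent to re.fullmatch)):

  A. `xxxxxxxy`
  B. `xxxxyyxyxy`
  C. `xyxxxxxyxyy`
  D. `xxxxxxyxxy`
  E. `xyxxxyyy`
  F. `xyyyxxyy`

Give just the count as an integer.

1

A → no match
B → no match
C → no match
D → no match
E → match
F → no match
Total matched: 1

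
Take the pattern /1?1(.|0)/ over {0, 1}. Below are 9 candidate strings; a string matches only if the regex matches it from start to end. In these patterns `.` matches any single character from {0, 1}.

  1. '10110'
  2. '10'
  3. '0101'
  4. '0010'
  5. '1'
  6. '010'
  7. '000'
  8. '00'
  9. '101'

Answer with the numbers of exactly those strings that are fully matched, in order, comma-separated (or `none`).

2

1 → no match
2 → match
3 → no match
4 → no match
5 → no match
6 → no match
7 → no match
8 → no match
9 → no match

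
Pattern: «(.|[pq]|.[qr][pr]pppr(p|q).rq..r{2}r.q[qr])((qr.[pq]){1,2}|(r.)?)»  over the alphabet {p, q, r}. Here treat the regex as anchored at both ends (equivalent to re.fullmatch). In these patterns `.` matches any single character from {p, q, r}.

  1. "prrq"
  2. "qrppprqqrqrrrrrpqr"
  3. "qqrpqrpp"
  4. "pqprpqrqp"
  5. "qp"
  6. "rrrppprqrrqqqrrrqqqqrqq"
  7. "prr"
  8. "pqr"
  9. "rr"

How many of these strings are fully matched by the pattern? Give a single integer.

2

1 → no match
2 → no match
3 → no match
4 → no match
5 → no match
6 → match
7 → match
8 → no match
9 → no match
Total matched: 2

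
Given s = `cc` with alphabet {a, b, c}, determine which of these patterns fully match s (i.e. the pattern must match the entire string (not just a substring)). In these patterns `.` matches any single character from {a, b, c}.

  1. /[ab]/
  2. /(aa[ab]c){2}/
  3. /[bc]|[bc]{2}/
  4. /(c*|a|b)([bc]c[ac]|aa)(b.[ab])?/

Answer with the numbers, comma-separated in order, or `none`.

3

1 → no match
2 → no match — must start with `aa`
3 → match
4 → no match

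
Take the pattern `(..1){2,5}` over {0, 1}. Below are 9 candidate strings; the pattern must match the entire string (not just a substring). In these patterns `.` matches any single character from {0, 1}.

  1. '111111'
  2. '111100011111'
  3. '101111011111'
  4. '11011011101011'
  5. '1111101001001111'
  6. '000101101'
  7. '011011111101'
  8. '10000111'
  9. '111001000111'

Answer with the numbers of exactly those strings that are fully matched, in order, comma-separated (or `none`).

1, 3, 7

1 → match
2 → no match
3 → match
4 → no match
5 → no match
6 → no match
7 → match
8 → no match
9 → no match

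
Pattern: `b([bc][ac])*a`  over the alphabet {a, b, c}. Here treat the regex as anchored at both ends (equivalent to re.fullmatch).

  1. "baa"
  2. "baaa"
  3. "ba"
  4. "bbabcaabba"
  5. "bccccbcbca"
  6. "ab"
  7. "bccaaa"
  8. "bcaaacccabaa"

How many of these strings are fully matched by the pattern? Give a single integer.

1 → no match
2 → no match
3 → match
4 → no match
5 → match
6 → no match — must start with "b"
7 → no match
8 → no match
Total matched: 2

2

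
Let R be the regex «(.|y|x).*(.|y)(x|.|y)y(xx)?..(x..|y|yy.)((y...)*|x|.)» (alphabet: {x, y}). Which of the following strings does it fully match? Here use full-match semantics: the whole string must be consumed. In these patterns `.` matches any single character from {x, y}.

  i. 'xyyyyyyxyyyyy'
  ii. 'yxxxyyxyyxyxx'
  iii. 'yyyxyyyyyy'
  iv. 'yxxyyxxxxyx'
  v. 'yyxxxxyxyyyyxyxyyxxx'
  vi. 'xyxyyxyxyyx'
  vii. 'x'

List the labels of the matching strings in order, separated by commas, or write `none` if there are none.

i, iii, iv, vi

i → match
ii → no match
iii → match
iv → match
v → no match
vi → match
vii → no match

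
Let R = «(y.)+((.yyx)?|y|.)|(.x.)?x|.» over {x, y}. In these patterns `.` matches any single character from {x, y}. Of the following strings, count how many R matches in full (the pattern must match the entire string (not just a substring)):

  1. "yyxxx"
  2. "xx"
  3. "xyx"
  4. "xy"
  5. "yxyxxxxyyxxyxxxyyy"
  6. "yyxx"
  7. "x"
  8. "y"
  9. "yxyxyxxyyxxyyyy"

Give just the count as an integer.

1 → no match
2 → no match
3 → no match
4 → no match
5 → no match
6 → no match
7 → match
8 → match
9 → no match
Total matched: 2

2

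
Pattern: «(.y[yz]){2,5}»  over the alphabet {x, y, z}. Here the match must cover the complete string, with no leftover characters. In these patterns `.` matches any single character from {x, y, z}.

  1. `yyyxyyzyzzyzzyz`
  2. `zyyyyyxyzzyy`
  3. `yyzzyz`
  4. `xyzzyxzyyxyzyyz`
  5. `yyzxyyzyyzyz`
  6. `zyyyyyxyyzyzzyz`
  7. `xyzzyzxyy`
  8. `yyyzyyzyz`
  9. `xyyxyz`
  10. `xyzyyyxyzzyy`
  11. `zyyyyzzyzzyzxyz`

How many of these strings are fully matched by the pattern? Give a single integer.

1 → match
2 → match
3 → match
4 → no match
5 → match
6 → match
7 → match
8 → match
9 → match
10 → match
11 → match
Total matched: 10

10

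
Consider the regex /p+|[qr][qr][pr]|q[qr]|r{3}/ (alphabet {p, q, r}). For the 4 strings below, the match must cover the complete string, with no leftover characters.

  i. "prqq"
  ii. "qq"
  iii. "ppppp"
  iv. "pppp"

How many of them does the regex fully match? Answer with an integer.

3

i. "prqq" → no match
ii. "qq" → match
iii. "ppppp" → match
iv. "pppp" → match
Total matched: 3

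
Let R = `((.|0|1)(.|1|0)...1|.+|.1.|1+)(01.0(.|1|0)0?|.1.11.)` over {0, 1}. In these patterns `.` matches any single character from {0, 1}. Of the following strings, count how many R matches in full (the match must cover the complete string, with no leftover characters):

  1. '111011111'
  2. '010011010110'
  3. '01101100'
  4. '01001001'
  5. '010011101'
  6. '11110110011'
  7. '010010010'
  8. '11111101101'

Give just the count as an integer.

1 → match
2 → match
3 → match
4 → match
5 → no match
6 → no match
7 → match
8 → match
Total matched: 6

6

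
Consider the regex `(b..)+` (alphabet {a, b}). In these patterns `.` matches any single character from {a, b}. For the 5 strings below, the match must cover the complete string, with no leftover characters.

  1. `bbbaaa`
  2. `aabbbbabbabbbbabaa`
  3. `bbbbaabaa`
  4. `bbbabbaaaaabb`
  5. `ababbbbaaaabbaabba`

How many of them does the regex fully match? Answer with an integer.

1

1. `bbbaaa` → no match
2 → no match — must start with `b`
3. `bbbbaabaa` → match
4 → no match
5 → no match — must start with `b`
Total matched: 1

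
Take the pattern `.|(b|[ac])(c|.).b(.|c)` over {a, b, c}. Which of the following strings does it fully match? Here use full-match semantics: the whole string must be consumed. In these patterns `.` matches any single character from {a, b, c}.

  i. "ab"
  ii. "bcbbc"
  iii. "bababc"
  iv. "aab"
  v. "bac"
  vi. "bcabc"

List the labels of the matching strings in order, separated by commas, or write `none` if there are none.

i → no match
ii → match
iii → no match
iv → no match
v → no match
vi → match

ii, vi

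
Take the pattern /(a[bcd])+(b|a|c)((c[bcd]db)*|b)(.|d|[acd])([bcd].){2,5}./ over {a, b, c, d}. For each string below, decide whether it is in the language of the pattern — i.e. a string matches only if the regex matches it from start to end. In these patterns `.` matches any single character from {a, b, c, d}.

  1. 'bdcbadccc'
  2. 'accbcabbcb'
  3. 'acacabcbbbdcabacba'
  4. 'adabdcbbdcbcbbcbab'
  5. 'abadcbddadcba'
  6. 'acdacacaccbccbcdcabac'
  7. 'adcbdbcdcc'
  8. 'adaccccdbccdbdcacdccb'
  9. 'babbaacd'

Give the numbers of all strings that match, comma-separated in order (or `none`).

1 → no match — must start with 'a'
2 → no match
3 → match
4 → no match
5 → no match
6 → no match
7 → match
8 → match
9 → no match — must start with 'a'

3, 7, 8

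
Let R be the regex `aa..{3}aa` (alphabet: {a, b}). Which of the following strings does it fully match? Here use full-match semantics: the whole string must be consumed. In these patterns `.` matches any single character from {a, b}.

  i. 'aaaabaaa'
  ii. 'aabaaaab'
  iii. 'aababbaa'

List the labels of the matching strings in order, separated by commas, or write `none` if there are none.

i, iii

i. 'aaaabaaa' → match
ii. 'aabaaaab' → no match — must end with 'aa'
iii. 'aababbaa' → match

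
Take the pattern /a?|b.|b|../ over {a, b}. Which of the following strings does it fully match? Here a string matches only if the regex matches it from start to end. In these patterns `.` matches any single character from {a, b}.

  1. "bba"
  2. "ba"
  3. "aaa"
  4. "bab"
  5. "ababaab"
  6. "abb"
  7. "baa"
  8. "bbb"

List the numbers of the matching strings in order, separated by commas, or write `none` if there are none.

2

1 → no match
2 → match
3 → no match
4 → no match
5 → no match
6 → no match
7 → no match
8 → no match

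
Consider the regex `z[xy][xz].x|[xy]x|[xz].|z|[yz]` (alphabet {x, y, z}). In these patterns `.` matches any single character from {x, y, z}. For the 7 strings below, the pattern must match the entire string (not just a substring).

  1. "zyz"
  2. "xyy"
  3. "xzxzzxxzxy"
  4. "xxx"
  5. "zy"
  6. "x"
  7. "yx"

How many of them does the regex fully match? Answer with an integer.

2

1. "zyz" → no match
2. "xyy" → no match
3. "xzxzzxxzxy" → no match
4. "xxx" → no match
5. "zy" → match
6. "x" → no match
7. "yx" → match
Total matched: 2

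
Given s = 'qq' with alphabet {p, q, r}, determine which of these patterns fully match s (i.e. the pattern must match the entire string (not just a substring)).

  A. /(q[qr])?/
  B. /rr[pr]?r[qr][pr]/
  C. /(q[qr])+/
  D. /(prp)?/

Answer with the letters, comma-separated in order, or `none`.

A, C

A → match
B → no match — must start with 'rr'
C → match
D → no match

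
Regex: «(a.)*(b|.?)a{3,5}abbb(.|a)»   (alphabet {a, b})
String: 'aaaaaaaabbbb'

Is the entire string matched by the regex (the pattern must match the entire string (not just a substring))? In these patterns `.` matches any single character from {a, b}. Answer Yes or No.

Yes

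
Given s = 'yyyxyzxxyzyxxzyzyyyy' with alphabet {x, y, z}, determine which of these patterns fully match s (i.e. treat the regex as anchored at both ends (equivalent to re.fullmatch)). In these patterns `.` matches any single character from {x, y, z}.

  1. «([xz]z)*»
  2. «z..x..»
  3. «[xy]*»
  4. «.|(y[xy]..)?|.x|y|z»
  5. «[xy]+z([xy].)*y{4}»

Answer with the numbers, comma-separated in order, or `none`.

1 → no match
2 → no match — must start with 'z'
3 → no match
4 → no match
5 → match

5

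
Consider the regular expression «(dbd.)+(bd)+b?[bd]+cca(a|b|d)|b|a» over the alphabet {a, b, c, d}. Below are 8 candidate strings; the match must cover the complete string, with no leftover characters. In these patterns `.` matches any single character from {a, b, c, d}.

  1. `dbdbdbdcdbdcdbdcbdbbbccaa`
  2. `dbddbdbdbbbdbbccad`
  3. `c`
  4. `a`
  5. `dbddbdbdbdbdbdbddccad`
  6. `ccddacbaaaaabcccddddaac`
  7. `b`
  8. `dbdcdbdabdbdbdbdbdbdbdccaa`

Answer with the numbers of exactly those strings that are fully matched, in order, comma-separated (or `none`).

1, 2, 4, 5, 7, 8

1 → match
2 → match
3 → no match
4 → match
5 → match
6 → no match
7 → match
8 → match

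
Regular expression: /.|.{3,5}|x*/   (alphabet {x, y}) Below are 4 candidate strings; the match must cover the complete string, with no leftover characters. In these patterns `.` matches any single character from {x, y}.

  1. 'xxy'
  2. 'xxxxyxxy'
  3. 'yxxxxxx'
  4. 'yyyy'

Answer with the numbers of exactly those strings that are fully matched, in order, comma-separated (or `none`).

1, 4

1 → match
2 → no match
3 → no match
4 → match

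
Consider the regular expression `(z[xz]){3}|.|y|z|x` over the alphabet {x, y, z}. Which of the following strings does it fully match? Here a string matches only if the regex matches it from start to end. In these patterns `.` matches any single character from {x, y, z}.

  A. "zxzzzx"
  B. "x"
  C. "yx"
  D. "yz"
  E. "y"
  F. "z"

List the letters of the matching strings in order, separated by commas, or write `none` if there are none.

A → match
B → match
C → no match
D → no match
E → match
F → match

A, B, E, F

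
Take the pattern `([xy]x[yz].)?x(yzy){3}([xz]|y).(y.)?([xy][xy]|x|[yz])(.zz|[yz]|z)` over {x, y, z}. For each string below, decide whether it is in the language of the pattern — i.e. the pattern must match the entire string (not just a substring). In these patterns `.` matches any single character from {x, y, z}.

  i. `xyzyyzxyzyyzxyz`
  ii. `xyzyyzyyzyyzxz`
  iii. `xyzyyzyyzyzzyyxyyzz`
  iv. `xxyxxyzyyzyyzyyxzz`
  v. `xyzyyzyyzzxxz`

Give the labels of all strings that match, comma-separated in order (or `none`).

i → no match
ii → match
iii → match
iv → match
v → no match

ii, iii, iv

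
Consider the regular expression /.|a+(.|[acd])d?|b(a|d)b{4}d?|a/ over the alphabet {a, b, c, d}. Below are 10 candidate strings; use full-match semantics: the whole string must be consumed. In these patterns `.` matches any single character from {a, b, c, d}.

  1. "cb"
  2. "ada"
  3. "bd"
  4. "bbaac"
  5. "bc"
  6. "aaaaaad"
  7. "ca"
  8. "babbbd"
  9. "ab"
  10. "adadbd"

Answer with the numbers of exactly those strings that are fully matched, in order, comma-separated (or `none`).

6, 9

1. "cb" → no match
2. "ada" → no match
3. "bd" → no match
4. "bbaac" → no match
5. "bc" → no match
6. "aaaaaad" → match
7. "ca" → no match
8. "babbbd" → no match
9. "ab" → match
10. "adadbd" → no match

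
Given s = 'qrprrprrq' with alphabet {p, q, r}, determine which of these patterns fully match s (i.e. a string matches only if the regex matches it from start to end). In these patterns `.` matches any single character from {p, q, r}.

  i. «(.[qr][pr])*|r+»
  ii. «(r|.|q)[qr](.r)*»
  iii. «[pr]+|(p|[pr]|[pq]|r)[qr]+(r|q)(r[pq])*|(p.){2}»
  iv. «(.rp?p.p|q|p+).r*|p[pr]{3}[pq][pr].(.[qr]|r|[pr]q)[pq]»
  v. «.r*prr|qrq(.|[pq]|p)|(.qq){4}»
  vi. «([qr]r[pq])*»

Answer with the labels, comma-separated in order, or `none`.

i → no match
ii → no match
iii → no match
iv → no match
v → no match
vi → match

vi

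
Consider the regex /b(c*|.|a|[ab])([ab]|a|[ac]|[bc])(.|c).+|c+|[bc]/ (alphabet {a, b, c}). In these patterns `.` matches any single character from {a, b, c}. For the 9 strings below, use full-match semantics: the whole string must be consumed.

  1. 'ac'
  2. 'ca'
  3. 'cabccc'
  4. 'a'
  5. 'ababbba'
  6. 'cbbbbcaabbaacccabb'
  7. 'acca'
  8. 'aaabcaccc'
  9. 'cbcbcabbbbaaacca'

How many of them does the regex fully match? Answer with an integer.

1 → no match
2 → no match
3 → no match
4 → no match
5 → no match
6 → no match
7 → no match
8 → no match
9 → no match
Total matched: 0

0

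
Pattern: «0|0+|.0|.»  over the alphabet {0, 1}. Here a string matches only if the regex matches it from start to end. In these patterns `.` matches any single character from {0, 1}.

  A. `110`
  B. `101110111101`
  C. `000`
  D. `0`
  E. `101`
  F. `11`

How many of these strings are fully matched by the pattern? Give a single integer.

A → no match
B → no match
C → match
D → match
E → no match
F → no match
Total matched: 2

2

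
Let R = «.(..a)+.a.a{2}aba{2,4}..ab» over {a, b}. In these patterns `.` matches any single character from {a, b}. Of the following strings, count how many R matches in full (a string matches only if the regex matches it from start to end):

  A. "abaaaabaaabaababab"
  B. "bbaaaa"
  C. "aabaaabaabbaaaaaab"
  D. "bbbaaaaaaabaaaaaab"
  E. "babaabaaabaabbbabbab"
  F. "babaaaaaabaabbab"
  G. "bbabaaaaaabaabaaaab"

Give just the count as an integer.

A → no match
B → no match — must end with "ab"
C → no match
D → match
E → no match
F → no match
G → no match
Total matched: 1

1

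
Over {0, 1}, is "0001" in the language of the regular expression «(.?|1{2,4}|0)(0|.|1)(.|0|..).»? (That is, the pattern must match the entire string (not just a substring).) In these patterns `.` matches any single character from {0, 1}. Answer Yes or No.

Yes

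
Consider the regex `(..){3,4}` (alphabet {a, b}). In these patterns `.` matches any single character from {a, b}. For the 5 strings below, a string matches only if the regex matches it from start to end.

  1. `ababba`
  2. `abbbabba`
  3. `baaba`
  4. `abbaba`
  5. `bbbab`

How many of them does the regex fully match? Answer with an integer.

3

1 → match
2 → match
3 → no match
4 → match
5 → no match
Total matched: 3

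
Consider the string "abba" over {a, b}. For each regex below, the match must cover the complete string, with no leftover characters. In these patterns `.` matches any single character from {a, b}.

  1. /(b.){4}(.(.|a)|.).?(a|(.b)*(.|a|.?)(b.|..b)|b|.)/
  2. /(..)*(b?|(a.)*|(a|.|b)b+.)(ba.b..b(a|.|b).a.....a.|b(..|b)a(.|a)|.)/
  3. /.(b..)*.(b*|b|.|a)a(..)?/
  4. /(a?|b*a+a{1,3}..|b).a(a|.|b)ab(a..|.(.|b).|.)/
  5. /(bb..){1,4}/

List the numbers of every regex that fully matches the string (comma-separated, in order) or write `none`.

1 → no match — must start with "b"
2 → match
3 → match
4 → no match
5 → no match — must start with "bb"

2, 3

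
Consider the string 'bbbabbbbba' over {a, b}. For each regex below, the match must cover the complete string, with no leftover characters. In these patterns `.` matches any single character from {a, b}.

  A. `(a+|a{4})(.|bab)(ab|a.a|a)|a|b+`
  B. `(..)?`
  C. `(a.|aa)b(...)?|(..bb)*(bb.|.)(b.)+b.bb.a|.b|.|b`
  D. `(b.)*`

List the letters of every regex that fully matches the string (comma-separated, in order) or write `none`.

A → no match
B → no match
C → no match
D → match

D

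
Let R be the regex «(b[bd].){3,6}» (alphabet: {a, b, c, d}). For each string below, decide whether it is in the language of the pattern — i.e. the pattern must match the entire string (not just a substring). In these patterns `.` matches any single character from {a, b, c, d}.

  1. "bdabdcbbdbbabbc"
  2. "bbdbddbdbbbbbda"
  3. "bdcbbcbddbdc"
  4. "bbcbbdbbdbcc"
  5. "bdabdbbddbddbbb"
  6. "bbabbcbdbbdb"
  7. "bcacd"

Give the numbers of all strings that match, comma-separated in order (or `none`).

1, 2, 3, 5, 6

1 → match
2 → match
3 → match
4 → no match
5 → match
6 → match
7 → no match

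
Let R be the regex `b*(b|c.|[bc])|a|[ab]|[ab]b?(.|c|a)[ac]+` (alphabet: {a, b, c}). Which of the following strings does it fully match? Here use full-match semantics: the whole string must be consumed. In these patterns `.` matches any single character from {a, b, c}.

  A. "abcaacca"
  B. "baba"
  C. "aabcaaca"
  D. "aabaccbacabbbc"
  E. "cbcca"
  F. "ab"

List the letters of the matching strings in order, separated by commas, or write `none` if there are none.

A → match
B → no match
C → no match
D → no match
E → no match
F → no match

A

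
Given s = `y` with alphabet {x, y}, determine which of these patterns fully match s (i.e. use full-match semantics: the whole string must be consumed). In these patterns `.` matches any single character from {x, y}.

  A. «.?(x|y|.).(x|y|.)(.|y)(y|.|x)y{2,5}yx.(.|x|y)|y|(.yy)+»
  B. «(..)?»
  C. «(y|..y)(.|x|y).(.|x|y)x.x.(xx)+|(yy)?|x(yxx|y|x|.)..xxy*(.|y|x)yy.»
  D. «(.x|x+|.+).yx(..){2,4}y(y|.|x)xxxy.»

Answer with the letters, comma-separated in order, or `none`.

A

A → match
B → no match
C → no match
D → no match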